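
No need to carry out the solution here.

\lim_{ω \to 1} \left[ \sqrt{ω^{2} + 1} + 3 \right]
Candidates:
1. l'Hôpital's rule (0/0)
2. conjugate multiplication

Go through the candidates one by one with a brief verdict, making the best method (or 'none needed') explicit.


Best approach: no special technique — the function is continuous at 1; evaluation is itself the limit, no machinery required.
- l'Hôpital's rule (0/0): substituting the point produces a determinate value, not a 0 over 0 clash.
- conjugate multiplication: multiplying by a conjugate would not remove any indeterminacy here.


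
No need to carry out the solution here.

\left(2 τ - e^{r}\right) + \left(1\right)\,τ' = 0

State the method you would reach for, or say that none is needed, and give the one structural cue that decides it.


Method: a linear integrating factor — τ appears only to the first power with coefficient 2 — the classic integrating-factor setup.


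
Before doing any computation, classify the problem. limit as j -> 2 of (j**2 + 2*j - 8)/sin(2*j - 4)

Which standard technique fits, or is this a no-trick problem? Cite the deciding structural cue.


Method: l'Hôpital's rule (0/0) — plug in 2: top and bottom both hit zero, so differentiate each and retry. The standard small-argument limits would also carry it; the rule is the systematic route.


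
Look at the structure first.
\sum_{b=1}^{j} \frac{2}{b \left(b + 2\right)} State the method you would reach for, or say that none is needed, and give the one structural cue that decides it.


Verdict: telescoping — split \frac{2}{b \left(b + 2\right)} by partial fractions and the pieces are one function at shifted arguments — interior terms cancel.


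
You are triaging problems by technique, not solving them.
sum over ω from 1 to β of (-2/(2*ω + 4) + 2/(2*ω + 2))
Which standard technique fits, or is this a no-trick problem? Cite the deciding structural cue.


Verdict: telescoping — the piece each term subtracts is 2/(2*ω + 2) advanced by one index, and it reappears with a plus sign leading the following term — the sum collapses to its boundary terms.


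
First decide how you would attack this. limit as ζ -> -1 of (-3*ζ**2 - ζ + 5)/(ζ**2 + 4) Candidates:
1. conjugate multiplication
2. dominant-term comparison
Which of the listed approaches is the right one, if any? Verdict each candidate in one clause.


Best approach: no special technique — no vanishing denominator and no indeterminate clash at the point — evaluation is immediate.
- conjugate multiplication: no divergent radical difference is present for a conjugate pair to cancel.
- dominant-term comparison: this is not a rational comparison of growth rates at infinity.


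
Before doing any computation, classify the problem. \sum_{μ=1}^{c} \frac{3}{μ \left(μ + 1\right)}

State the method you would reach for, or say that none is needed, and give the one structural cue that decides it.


Method: telescoping — \frac{3}{μ \left(μ + 1\right)} decomposes into shift-paired simple fractions; the series telescopes to finitely many boundary pieces.


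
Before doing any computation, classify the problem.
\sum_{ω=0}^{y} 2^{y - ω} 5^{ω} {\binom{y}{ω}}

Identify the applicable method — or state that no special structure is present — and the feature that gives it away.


Method: the binomial theorem — binomial coefficients against complementary powers of 5 and 2: recognize the binomial expansion and resum.


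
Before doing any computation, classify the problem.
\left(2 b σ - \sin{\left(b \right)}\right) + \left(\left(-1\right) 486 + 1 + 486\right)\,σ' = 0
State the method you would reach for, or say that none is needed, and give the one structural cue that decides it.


Method: a linear integrating factor — first power of σ, nonzero forcing: the integrating-factor recipe applies verbatim with p = 2 b.


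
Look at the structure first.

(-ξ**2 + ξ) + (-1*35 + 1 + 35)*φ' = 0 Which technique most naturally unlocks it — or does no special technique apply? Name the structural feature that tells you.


Diagnosis: no special technique — solved for the derivative, no φ appears — this is antidifferentiation in ξ wearing ODE clothing.


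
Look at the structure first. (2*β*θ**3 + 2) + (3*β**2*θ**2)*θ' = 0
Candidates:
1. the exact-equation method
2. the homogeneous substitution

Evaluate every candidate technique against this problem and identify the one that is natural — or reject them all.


Diagnosis: the exact-equation method — because the two cross partials coincide, the form is conservative as written — recover its potential in (β, θ).
- the exact-equation method — yes — fits the structure here.
- the homogeneous substitution — the slope is not a function of the ratio of the variables alone.


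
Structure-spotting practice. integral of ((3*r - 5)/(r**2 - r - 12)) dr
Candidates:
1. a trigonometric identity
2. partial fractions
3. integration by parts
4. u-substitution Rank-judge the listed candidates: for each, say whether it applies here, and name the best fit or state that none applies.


Technique: partial fractions — the factorization of r**2 - r - 12 is the whole battle; after it, each term is a table integral.
- a trigonometric identity — no sine or cosine appears, so there is nothing for a trigonometric identity to act on.
- partial fractions: applies; the problem has the shape this method handles.
- integration by parts: the integrand does not split as a nonconstant polynomial times an exp, sine, cosine of a linear argument, or logarithm — no polynomial-kernel parts product to differentiate one side of.
- u-substitution: no subexpression of the integrand pairs with its own derivative as a factor — individual terms may offer their own substitutions, but any change of variable covering the whole integral would have to be constructed from outside the expression.


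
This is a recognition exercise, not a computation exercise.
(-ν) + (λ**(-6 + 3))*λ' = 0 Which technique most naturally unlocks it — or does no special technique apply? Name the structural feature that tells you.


Diagnosis: separation of variables — all dependence on the two variables factors apart, the defining separable shape. The cross-partial test also passes here (vacuously, each side single-variable); the potential-function route would work, separation is simply more immediate.


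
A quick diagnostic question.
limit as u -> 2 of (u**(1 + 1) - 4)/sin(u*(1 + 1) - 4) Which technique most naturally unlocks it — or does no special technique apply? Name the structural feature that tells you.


Verdict: l'Hôpital's rule (0/0) — plug in 2: top and bottom both hit zero, so differentiate each and retry. Known elementary limits would finish this too — the rule just bypasses the case analysis.


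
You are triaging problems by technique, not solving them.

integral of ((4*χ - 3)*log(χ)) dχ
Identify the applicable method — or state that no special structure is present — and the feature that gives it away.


Method: integration by parts — a polynomial next to log(χ): integrate the polynomial, differentiate the log, and the integral simplifies in one pass.


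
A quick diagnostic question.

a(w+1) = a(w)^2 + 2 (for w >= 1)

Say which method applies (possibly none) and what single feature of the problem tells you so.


Method: no special technique — the update rule curves (it is not linear in the unknown sequence), so no superposition-based closed form attaches — iterate or study it directly.


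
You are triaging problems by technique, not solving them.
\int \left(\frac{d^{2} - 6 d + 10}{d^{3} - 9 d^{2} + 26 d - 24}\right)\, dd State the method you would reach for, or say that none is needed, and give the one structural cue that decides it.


Best approach: partial fractions — each factor of d^{3} - 9 d^{2} + 26 d - 24 owns one elementary piece of the integrand — separate them and integrate piecewise.


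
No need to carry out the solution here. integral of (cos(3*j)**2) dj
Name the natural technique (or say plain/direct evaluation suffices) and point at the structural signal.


Technique: a trigonometric identity — an even power like cos(3*j)**2 flattens under the half-angle identity into first-degree cosines you can integrate directly.


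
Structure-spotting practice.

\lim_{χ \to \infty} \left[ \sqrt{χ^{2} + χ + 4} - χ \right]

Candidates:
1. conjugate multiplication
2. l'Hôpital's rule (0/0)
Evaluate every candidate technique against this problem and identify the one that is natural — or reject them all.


Technique: conjugate multiplication — an infinity-minus-infinity difference with a surviving radical — multiply by the conjugate to cancel the divergence.
- conjugate multiplication — a fit — the right tool for this form.
- l'Hôpital's rule (0/0) — the expression is a difference driving to ∞ − ∞, not a 0/0 quotient — there is no ratio for the rule to differentiate.


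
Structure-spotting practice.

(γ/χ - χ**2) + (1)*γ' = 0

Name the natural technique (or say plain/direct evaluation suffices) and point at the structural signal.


Technique: a linear integrating factor — linear in the unknown with genuine forcing: multiply through by the exponential of the integrated coefficient and the left side closes into one derivative.


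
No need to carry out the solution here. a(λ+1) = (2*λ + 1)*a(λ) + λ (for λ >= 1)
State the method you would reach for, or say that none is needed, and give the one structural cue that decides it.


Best approach: a summation factor — normalize by the running product of 2*λ + 1: the left side becomes a difference, and differences sum.


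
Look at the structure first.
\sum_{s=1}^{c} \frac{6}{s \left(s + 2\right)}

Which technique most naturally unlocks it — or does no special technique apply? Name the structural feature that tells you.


Verdict: telescoping — the summand \frac{6}{s \left(s + 2\right)} decomposes into fractions whose poles differ by an integer shift — the series collapses.


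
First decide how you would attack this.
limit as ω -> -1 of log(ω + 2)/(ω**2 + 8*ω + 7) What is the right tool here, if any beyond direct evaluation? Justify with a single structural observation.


Technique: l'Hôpital's rule (0/0) — plug in -1: top and bottom both hit zero, so differentiate each and retry. A local series expansion at the point resolves it as well; the rule is the packaged version of that step.


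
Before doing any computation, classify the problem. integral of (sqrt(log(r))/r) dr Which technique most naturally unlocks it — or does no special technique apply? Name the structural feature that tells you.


Best approach: u-substitution — collected, the integrand has one factor that is, up to a constant, the derivative of an inner expression the rest depends on — substitute for that inner expression.


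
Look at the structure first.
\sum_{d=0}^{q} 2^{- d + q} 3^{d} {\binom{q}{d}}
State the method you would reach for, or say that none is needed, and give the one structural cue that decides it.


Best approach: the binomial theorem — terms weighting {\binom{q}{d}} against matched powers of 3 and 2 reassemble into (3 + 2)^q by the binomial theorem.


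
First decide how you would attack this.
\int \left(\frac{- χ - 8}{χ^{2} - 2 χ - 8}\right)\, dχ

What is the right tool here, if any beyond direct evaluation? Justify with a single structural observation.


Technique: partial fractions — a proper rational integrand whose denominator splits into simpler factors — decompose into partial fractions first.


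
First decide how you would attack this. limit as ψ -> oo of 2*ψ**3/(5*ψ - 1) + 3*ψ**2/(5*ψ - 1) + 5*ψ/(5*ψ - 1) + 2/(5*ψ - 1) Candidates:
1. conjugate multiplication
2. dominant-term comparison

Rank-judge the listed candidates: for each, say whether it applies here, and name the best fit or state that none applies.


Verdict: dominant-term comparison — as ψ grows, only the highest-degree terms matter — compare leading terms and read the limit off.
- conjugate multiplication — there are no radicals in tension whose conjugate would simplify matters.
- dominant-term comparison: yes — fits the structure here.


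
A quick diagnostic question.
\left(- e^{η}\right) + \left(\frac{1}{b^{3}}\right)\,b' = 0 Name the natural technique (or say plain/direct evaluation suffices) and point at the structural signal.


Diagnosis: separation of variables — all dependence on the two variables factors apart, the defining separable shape. One could also solve this as an exact equation; with each coefficient in its own variable, separating is the same work with fewer steps.


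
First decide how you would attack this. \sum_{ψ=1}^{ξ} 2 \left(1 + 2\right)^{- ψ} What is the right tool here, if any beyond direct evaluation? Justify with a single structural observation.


Verdict: the geometric series formula — consecutive terms stand in a fixed index-free ratio — the geometric sum formula closes it.


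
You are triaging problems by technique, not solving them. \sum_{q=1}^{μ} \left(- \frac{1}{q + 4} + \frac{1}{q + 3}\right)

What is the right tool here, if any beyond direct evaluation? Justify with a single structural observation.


Best approach: telescoping — the summand is built as \frac{1}{q + 3} minus its own successor — adjacent terms annihilate down the line.


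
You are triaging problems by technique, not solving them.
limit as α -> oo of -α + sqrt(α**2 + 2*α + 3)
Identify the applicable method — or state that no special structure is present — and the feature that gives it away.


Technique: conjugate multiplication — infinity minus infinity with a radical in play — multiply by the conjugate so the divergences of sqrt(α**2 + 2*α + 3) and α annihilate.


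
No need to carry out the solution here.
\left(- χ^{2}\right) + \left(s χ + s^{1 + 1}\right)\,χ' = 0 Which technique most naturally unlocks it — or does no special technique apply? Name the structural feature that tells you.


Technique: the homogeneous substitution — the slope's numerator and denominator have matching total degree, so it depends only on χ/s and the ratio substitution collapses it. Rewriting — with the variables' roles exchanged where the shape demands it — would expose a Bernoulli structure too; the homogeneous substitution simply reads the degrees directly.


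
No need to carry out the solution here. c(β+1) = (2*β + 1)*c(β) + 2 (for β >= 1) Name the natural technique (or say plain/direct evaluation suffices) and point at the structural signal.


Technique: a summation factor — rescale the sequence by the product of the weights 2*β + 1 so far — the recurrence collapses to a plain running sum.


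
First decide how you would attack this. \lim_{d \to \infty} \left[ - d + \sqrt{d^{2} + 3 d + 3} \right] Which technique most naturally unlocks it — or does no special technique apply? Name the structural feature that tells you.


Diagnosis: conjugate multiplication — an infinity-minus-infinity difference with a surviving radical — multiply by the conjugate to cancel the divergence.


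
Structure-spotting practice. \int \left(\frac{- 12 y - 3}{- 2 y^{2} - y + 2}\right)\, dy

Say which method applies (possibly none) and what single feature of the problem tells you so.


Verdict: u-substitution — the only nontrivial dependence routes through - 2 y^{2} - y + 2, whose derivative supplies the leftover factor up to a constant multiple — u = - 2 y^{2} - y + 2 flattens it.


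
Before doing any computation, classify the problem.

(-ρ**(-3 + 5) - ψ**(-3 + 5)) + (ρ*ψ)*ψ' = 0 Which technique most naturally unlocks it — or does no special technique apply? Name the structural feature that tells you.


Verdict: the homogeneous substitution — scaling ρ and ψ together leaves the slope fixed — it depends only on ψ/ρ, so substitute the ratio. Rearranged, this also fits the Bernoulli template directly; the homogeneous substitution reads the structure without the rearrangement.


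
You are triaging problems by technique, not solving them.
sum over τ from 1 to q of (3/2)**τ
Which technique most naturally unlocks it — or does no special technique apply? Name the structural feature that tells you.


Method: the geometric series formula — the ratio of consecutive terms is the constant 3/2, independent of the index — a geometric sum.


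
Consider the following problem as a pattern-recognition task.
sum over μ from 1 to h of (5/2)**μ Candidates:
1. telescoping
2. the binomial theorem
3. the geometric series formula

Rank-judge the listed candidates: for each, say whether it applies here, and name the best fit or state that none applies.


Diagnosis: the geometric series formula — check a ratio of consecutive terms: it is 5/2, independent of the index, so the geometric formula closes the sum.
- telescoping: as presented, consecutive terms share no shifted copy to cancel against — no rewrite is on display to change that.
- the binomial theorem: the terms lack the binomial-coefficient-weighted complementary-power pattern of an expansion.
- the geometric series formula: applicable, and directly so.


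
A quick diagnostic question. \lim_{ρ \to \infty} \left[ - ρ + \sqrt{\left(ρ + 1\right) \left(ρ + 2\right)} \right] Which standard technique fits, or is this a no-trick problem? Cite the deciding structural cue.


Diagnosis: conjugate multiplication — \sqrt{\left(ρ + 1\right) \left(ρ + 2\right)} and ρ both blow up, but their difference is tame once the conjugate rationalizes it.


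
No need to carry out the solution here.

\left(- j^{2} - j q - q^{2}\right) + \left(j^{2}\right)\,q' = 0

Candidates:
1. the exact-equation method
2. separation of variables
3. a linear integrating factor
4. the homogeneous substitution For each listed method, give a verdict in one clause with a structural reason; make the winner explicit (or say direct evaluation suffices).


Diagnosis: the homogeneous substitution — the slope is degree-zero homogeneous: the ratio substitution v = q/j collapses it.
- the exact-equation method: exactness fails on the nose — the mixed partials do not match.
- separation of variables — no algebra isolates the independent variable on one side and the unknown on the other.
- a linear integrating factor: a nonlinear term in the unknown puts this outside the integrating-factor template.
- the homogeneous substitution — yes — fits the structure here.


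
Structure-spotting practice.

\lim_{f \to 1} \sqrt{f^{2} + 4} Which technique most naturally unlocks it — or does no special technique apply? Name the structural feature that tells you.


Verdict: no special technique — no denominator vanishes and nothing blows up at 1: direct substitution is the whole computation.


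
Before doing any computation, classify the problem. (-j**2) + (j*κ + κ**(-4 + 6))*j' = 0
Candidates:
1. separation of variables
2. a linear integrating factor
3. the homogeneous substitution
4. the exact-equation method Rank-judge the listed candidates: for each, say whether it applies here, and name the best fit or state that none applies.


Technique: the homogeneous substitution — the slope's numerator and denominator share total degree; set v = j/κ and the equation drops to separable form. Rewriting — with the variables' roles exchanged where the shape demands it — would expose a Bernoulli structure too; the homogeneous substitution simply reads the degrees directly.
- separation of variables — no division isolates the independent variable from the unknown.
- a linear integrating factor — a nonlinear term in the unknown puts this outside the integrating-factor template.
- the homogeneous substitution: yes — fits the structure here.
- the exact-equation method: the mixed-partials test fails on this split — it is not an exact differential as presented.


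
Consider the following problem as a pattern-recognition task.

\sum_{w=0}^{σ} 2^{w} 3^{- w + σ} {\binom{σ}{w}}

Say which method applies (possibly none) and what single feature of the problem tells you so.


Technique: the binomial theorem — terms weighting {\binom{σ}{w}} against matched powers of 2 and 3 reassemble into (2 + 3)^σ by the binomial theorem.


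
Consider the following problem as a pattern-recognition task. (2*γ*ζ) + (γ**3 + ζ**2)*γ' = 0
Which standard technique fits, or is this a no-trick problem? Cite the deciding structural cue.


Method: the exact-equation method — take the mixed partials of 2*γ*ζ and γ**3 + ζ**2: they are equal, which certifies an exact differential.


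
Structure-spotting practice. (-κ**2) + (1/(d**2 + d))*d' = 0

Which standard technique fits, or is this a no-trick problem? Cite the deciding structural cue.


Best approach: separation of variables — a product of single-variable factors, κ**2 and d**2 + d — the textbook separable form. A Bernoulli rewrite would carry it as the equation stands — separating the variables needs no rearrangement either.


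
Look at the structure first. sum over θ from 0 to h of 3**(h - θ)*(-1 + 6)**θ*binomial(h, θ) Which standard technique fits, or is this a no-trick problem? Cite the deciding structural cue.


Best approach: the binomial theorem — the binomial coefficients weight matched powers of (-1 + 6) and 3, which is exactly the expansion of a binomial power.


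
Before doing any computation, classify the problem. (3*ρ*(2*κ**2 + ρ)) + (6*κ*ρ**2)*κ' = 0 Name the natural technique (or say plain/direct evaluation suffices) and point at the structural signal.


Best approach: the exact-equation method — because the two cross partials coincide, the form is conservative as written — recover its potential in (ρ, κ).


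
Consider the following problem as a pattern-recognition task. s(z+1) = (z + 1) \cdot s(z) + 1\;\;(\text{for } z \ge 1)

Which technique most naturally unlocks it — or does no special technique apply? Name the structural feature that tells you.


Diagnosis: a summation factor — normalize by the running product of z + 1: the left side becomes a difference, and differences sum.


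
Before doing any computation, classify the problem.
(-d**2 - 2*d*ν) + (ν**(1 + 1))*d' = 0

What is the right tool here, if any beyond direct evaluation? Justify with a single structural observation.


Method: the homogeneous substitution — scaling ν and d together leaves the slope fixed — it depends only on d/ν, so substitute the ratio. Rearranged, this also fits the Bernoulli template directly; the homogeneous substitution reads the structure without the rearrangement.


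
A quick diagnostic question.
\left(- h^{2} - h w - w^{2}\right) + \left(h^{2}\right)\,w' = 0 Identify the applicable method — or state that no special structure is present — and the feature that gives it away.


Verdict: the homogeneous substitution — scaling h and w together leaves the slope fixed — it depends only on w/h, so substitute the ratio.


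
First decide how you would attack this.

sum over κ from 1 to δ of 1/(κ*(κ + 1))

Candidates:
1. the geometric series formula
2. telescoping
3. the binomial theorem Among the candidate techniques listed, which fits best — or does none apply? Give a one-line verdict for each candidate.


Verdict: telescoping — poles of 1/(κ*(κ + 1)) differ by an integer, the telltale of a telescoping partial-fraction sum.
- the geometric series formula: the ratio of consecutive terms depends on the index.
- telescoping — yes, a natural case for it.
- the binomial theorem — the terms do not reassemble into a binomial power.


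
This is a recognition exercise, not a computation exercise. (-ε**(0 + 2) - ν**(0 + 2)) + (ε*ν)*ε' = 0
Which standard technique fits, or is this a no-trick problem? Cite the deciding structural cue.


Method: the homogeneous substitution — the slope's numerator and denominator have matching total degree, so it depends only on ε/ν and the ratio substitution collapses it. Rearranged, this also fits the Bernoulli template directly; the homogeneous substitution reads the structure without the rearrangement.


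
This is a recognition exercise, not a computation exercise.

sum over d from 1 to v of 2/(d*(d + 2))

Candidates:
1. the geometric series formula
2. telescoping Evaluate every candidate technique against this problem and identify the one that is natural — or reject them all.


Technique: telescoping — the summand 2/(d*(d + 2)) decomposes into fractions whose poles differ by an integer shift — the series collapses.
- the geometric series formula — the ratio of consecutive terms depends on the index.
- telescoping: applies; the problem has the shape this method handles.


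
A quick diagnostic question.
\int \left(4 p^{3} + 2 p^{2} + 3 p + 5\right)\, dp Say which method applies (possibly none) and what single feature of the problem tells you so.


Best approach: no special technique — a term-by-term power-rule job in p; no substitution or rearrangement earns its keep here.


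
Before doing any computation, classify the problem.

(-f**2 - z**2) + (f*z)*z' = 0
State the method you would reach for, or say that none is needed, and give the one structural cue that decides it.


Technique: the homogeneous substitution — the slope's numerator and denominator share total degree; set v = z/f and the equation drops to separable form. A Bernoulli rewrite works here as the equation stands — the homogeneous substitution is the more immediate reading.


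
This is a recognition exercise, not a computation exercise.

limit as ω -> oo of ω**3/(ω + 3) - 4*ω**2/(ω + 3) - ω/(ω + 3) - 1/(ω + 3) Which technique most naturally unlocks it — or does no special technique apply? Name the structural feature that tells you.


Technique: dominant-term comparison — divide through by the highest power of ω; every lower-order term dies and the dominant terms decide the limit. As a single quotient, the ∞/∞ shape would yield to repeated differentiation as well — the growth comparison gets there in one look.


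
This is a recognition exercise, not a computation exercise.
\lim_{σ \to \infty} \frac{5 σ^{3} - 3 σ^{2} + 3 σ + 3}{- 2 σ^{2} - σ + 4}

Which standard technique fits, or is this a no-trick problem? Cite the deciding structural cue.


Verdict: dominant-term comparison — at large σ only the top-degree terms survive; compare the leading terms and the limit falls out. Differentiating the expression as a single quotient would eventually settle it as well; matching dominant growth settles it immediately.


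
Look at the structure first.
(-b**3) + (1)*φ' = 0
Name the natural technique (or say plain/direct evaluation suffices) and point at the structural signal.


Verdict: no special technique — with φ absent the equation is not coupled at all: direct integration in b.


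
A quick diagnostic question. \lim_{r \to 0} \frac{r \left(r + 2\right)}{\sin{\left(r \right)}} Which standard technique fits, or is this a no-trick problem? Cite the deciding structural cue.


Method: l'Hôpital's rule (0/0) — substituting 0 gives 0 over 0; differentiate top and bottom once and re-evaluate. A first-order expansion at the point is an equally standard path; the rule packages it.


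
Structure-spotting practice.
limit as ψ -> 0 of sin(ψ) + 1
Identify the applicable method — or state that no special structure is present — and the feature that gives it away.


Verdict: no special technique — nothing blocks direct substitution at 0: plug in and finish.


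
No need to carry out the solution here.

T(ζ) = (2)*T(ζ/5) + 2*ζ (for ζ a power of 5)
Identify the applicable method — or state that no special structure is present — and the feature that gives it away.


Verdict: the master substitution — the argument shrinks by the factor 5, so measure the index on a logarithmic scale and the recursion becomes a shift.


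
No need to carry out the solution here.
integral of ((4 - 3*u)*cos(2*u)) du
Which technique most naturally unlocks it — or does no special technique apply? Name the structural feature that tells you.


Best approach: integration by parts — differentiate 4 - 3*u, integrate cos(2*u): each pass lowers the polynomial degree, so parts terminates.


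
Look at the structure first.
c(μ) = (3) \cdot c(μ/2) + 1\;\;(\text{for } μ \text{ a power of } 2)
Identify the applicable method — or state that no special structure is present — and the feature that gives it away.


Technique: the master substitution — the argument shrinks by the factor 2, so measure the index on a logarithmic scale and the recursion becomes a shift.


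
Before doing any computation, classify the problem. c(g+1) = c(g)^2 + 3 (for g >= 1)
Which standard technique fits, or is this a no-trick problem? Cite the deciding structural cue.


Best approach: no special technique — each new value is a nonlinear function of earlier ones — scaling arguments and superposition both fail.


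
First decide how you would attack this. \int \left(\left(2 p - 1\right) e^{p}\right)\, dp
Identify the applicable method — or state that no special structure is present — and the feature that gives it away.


Diagnosis: integration by parts — a polynomial factor 2 p - 1 multiplies e^{p}; differentiating 2 p - 1 lowers its degree while e^{p} integrates cleanly, so parts wins.


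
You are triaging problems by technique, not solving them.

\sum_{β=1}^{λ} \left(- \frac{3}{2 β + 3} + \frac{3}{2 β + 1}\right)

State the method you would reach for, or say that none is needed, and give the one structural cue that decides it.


Technique: telescoping — consecutive terms evaluate one function at adjacent indices (\frac{3}{2 β + 1} is its current value): one term's tail is the next term's head, so the chain collapses.


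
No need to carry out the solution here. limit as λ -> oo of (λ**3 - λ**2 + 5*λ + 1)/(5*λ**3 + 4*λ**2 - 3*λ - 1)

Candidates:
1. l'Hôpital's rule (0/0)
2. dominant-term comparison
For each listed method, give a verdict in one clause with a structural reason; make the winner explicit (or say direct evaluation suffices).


Technique: dominant-term comparison — divide through by the highest power of λ; every lower-order term dies and the dominant terms decide the limit.
- l'Hôpital's rule (0/0) — as a single quotient the expression runs to ∞/∞ at the limit point — an at-infinity form of the rule would apply, though the leading-growth comparison is the direct reading.
- dominant-term comparison: yes, a natural case for it.


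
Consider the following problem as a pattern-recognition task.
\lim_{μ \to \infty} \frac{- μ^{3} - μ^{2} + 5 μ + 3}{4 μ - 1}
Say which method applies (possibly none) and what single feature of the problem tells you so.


Verdict: dominant-term comparison — growth-rate triage: the leading powers of μ decide the limit, everything else is noise. As a single quotient, the ∞/∞ shape would yield to repeated differentiation as well — the growth comparison gets there in one look.


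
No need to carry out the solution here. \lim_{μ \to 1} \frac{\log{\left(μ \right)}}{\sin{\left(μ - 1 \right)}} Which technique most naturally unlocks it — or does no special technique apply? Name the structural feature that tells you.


Diagnosis: l'Hôpital's rule (0/0) — numerator and denominator both vanish at 1 — a genuine 0/0 form, which is exactly when l'Hôpital applies. The standard small-argument limits would also carry it; the rule is the systematic route.


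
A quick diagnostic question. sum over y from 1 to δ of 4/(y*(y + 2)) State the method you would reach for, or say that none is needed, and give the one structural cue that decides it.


Method: telescoping — 4/(y*(y + 2)) hides a difference of shifted reciprocals — decompose it and the middle of the sum vanishes.


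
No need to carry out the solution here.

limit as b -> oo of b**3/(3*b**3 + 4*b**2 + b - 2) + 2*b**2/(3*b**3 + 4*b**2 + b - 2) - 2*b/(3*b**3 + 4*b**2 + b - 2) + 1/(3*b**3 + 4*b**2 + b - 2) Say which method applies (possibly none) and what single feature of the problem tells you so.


Best approach: dominant-term comparison — divide by the highest power of b present: lower-order terms vanish and the dominant ratio remains. As a single quotient, the ∞/∞ shape would yield to repeated differentiation as well — the growth comparison gets there in one look.


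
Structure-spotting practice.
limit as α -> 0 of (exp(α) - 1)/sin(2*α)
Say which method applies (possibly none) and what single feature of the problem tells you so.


Technique: l'Hôpital's rule (0/0) — the 0/0 form at 0 is the signature situation for l'Hôpital's rule. A first-order expansion at the point is an equally standard path; the rule packages it.


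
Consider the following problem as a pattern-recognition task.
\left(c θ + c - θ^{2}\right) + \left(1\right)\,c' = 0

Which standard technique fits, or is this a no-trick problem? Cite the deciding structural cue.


Verdict: a linear integrating factor — linear in the unknown with genuine forcing: multiply through by the exponential of the integrated coefficient and the left side closes into one derivative.


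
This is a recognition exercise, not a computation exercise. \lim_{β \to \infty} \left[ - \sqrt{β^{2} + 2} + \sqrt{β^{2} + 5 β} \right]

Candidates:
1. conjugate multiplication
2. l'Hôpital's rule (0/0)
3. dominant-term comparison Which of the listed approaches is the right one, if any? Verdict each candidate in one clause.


Technique: conjugate multiplication — \sqrt{β^{2} + 5 β} and \sqrt{β^{2} + 2} both blow up, but their difference is tame once the conjugate rationalizes it.
- conjugate multiplication: a fit — the right tool for this form.
- l'Hôpital's rule (0/0) — substitution produces ∞ − ∞ rather than a vanishing quotient; the rule needs a 0/0 ratio to act on.
- dominant-term comparison — no ranking of term growth rates resolves the limit here.


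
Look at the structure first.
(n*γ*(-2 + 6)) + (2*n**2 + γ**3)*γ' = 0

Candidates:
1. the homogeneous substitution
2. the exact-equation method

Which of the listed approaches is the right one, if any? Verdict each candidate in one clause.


Diagnosis: the exact-equation method — because the two cross partials coincide, the form is conservative as written — recover its potential in (n, γ).
- the homogeneous substitution — the slope is not a function of the ratio of the variables alone.
- the exact-equation method: applicable, and directly so.


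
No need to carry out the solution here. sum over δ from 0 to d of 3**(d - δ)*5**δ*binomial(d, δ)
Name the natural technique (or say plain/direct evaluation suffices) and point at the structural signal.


Diagnosis: the binomial theorem — binomial coefficients against complementary powers of 5 and 3: recognize the binomial expansion and resum.


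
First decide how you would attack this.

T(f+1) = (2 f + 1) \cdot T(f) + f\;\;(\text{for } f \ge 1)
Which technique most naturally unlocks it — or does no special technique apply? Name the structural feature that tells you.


Method: a summation factor — the coefficient 2 f + 1 drifts with the index, so no fixed root exists; normalizing by the cumulative product telescopes it.


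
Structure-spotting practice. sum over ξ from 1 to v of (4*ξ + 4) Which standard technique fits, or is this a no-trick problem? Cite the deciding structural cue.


Best approach: no special technique — recognize the absence of structure: constant-multiple powers of ξ summed plainly, no special method required.


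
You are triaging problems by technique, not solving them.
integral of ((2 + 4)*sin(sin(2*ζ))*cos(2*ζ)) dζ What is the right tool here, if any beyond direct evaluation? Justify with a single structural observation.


Best approach: u-substitution — collected, the integrand has one factor that is, up to a constant, the derivative of an inner expression the rest depends on — substitute for that inner expression.


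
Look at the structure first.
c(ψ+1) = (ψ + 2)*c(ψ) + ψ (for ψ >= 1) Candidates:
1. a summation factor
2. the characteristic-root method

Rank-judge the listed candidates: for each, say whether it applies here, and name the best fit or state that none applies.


Verdict: a summation factor — first-order linear but the coefficient ψ + 2 moves with the index — divide by the cumulative product and telescope.
- a summation factor: applies; the problem has the shape this method handles.
- the characteristic-root method — the coefficients vary with the index, breaking the constant-coefficient structure the method needs.


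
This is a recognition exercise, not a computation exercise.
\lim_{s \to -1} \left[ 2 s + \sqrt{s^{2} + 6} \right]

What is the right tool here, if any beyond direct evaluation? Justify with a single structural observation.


Method: no special technique — no vanishing denominator and no indeterminate clash at the point — evaluation is immediate.


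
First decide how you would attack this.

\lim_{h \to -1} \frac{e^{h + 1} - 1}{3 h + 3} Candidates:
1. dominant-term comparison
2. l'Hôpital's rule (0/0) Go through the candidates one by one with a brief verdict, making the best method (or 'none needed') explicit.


Diagnosis: l'Hôpital's rule (0/0) — the 0/0 form at -1 is the signature situation for l'Hôpital's rule. The standard small-argument limits would also carry it; the rule is the systematic route.
- dominant-term comparison — no dominant power emerges to decide the limit by degree comparison.
- l'Hôpital's rule (0/0) — yes — fits the structure here.


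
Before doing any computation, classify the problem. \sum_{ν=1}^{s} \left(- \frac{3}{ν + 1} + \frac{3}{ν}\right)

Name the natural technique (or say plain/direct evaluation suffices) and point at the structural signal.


Best approach: telescoping — consecutive terms evaluate one function at adjacent indices (\frac{3}{ν} is its current value): one term's tail is the next term's head, so the chain collapses.


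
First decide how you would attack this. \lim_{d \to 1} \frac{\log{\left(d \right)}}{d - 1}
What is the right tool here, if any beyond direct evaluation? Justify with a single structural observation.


Verdict: l'Hôpital's rule (0/0) — substituting 1 gives 0 over 0; differentiate top and bottom once and re-evaluate. The standard small-argument limits would also carry it; the rule is the systematic route.


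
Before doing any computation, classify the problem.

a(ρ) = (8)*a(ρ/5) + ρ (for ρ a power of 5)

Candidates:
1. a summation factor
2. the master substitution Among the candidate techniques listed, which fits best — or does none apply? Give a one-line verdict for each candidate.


Verdict: the master substitution — the recursive call is at index ρ/5 rather than a shift, a divide-and-conquer shape — substituting ρ = 5^m linearizes it.
- a summation factor: a divided-index call is outside the fixed-shift first-order family a summation factor normalizes.
- the master substitution — yes, a natural case for it.


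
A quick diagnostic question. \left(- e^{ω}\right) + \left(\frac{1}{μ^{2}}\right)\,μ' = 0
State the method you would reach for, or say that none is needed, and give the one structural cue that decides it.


Best approach: separation of variables — solved for the derivative, the right side splits multiplicatively into a function of each variable alone — divide and integrate each side. One could also solve this as an exact equation; with each coefficient in its own variable, separating is the same work with fewer steps.
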